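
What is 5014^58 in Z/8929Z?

3755

58 in binary is 111010, i.e. 58 = 32 + 16 + 8 + 2.
5014^1 ≡ 5014 (mod 8929)
5014^2 ≡ 5014^2 = 25140196 ≡ 5061 (mod 8929)
5014^4 ≡ 5061^2 = 25613721 ≡ 5349 (mod 8929)
5014^8 ≡ 5349^2 = 28611801 ≡ 3285 (mod 8929)
5014^16 ≡ 3285^2 = 10791225 ≡ 4993 (mod 8929)
5014^32 ≡ 4993^2 = 24930049 ≡ 281 (mod 8929)
5014^58 = 5014^32 × 5014^16 × 5014^8 × 5014^2 ≡ 281 × 4993 × 3285 × 5061 (mod 8929).
Accumulate the product:
281 × 4993 = 1403033 ≡ 1180
1180 × 3285 = 3876300 ≡ 1114
1114 × 5061 = 5637954 ≡ 3755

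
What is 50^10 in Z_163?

By square-and-multiply:
10 in binary is 1010, i.e. 10 = 8 + 2.
50^1 ≡ 50 (mod 163)
50^2 ≡ 50^2 = 2500 ≡ 55 (mod 163)
50^4 ≡ 55^2 = 3025 ≡ 91 (mod 163)
50^8 ≡ 91^2 = 8281 ≡ 131 (mod 163)
50^10 = 50^8 · 50^2 ≡ 131 · 55 (mod 163).
131 · 55 = 7205 ≡ 33 (mod 163).

33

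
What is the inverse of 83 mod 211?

150

Run the extended Euclidean algorithm:
211 = 2×83 + 45
83 = 1×45 + 38
45 = 1×38 + 7
38 = 5×7 + 3
7 = 2×3 + 1
3 = 3×1 + 0
gcd(83, 211) = 1, so the inverse exists.
Bézout: 1 = 24×211 − 61×83.
So 83⁻¹ ≡ −61 ≡ 150 (mod 211).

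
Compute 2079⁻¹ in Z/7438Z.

By the extended Euclidean algorithm:
7438 = 3×2079 + 1201
2079 = 1×1201 + 878
1201 = 1×878 + 323
878 = 2×323 + 232
323 = 1×232 + 91
232 = 2×91 + 50
91 = 1×50 + 41
50 = 1×41 + 9
41 = 4×9 + 5
9 = 1×5 + 4
5 = 1×4 + 1
4 = 4×1 + 0
gcd(2079, 7438) = 1, so the inverse exists.
Bézout: 1 = 457×7438 − 1635×2079.
So 2079⁻¹ ≡ −1635 ≡ 5803 (mod 7438).

5803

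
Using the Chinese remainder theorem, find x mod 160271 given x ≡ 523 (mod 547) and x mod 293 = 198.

58505

547⁻¹ mod 293: 547·15 ≡ 1 (mod 293), so 547⁻¹ ≡ 15.
x = 523 + 547·((198 − 523)·15 mod 293) = 523 + 547·106 = 58505.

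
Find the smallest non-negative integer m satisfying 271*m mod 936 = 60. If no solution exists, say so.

204

gcd(271, 936) = 1, so a unique solution mod 936 exists.
271⁻¹ ≡ 487 (mod 936).
m ≡ 487*60 ≡ 204 (mod 936).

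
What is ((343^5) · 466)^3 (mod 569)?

446

(343)^5 ≡ 52 (mod 569)
52 · 466 = 24232 ≡ 334 (mod 569)
(334)^3 ≡ 446 (mod 569)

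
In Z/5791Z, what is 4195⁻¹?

3291

5791 = 1·4195 + 1596
4195 = 2·1596 + 1003
1596 = 1·1003 + 593
1003 = 1·593 + 410
593 = 1·410 + 183
410 = 2·183 + 44
183 = 4·44 + 7
44 = 6·7 + 2
7 = 3·2 + 1
2 = 2·1 + 0
gcd(4195, 5791) = 1, so the inverse exists.
Back-substitute for 1:
1 = 1·7 − 3·2
  = −3·44 + 19·7
  = 19·183 − 79·44
  = −79·410 + 177·183
  = 177·593 − 256·410
  = −256·1003 + 433·593
  = 433·1596 − 689·1003
  = −689·4195 + 1811·1596
  = 1811·5791 − 2500·4195
So 4195⁻¹ ≡ −2500 ≡ 3291 (mod 5791).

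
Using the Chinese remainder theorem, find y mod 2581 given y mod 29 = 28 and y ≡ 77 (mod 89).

29⁻¹ mod 89: 29·43 ≡ 1 (mod 89), so 29⁻¹ ≡ 43.
y = 28 + 29·((77 − 28)·43 mod 89) = 28 + 29·60 = 1768.

1768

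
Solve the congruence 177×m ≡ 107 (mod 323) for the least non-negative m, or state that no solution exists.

59

gcd(177, 323) = 1, so a unique solution mod 323 exists.
177⁻¹ ≡ 73 (mod 323).
m ≡ 73×107 ≡ 59 (mod 323).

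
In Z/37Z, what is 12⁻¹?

34

37 = 3·12 + 1
12 = 12·1 + 0
gcd(12, 37) = 1, so the inverse exists.
Bézout: 1 = 1·37 − 3·12.
So 12⁻¹ ≡ −3 ≡ 34 (mod 37).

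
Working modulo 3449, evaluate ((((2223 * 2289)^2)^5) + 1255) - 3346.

2840

2223 * 2289 = 5088447 ≡ 1172 (mod 3449)
(1172)^2 ≡ 882 (mod 3449)
(882)^5 ≡ 1482 (mod 3449)
1482 + 1255 = 2737
2737 - 3346 = -609 ≡ 2840 (mod 3449)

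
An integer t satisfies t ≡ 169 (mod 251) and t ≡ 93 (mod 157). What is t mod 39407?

16735

251⁻¹ mod 157: 251*152 ≡ 1 (mod 157), so 251⁻¹ ≡ 152.
t = 169 + 251*((93 − 169)*152 mod 157) = 169 + 251*66 = 16735.
Check: 16735 mod 251 = 169, 16735 mod 157 = 93. ✓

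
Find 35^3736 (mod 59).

Using repeated squaring:
3736 in binary is 111010011000, i.e. 3736 = 2048 + 1024 + 512 + 128 + 16 + 8.
35^1 ≡ 35 (mod 59)
35^2 ≡ 35^2 = 1225 ≡ 45 (mod 59)
35^4 ≡ 45^2 = 2025 ≡ 19 (mod 59)
35^8 ≡ 19^2 = 361 ≡ 7 (mod 59)
35^16 ≡ 7^2 = 49 (mod 59)
35^32 ≡ 49^2 = 2401 ≡ 41 (mod 59)
35^64 ≡ 41^2 = 1681 ≡ 29 (mod 59)
35^128 ≡ 29^2 = 841 ≡ 15 (mod 59)
35^256 ≡ 15^2 = 225 ≡ 48 (mod 59)
35^512 ≡ 48^2 = 2304 ≡ 3 (mod 59)
35^1024 ≡ 3^2 = 9 (mod 59)
35^2048 ≡ 9^2 = 81 ≡ 22 (mod 59)
35^3736 = 35^2048 * 35^1024 * 35^512 * 35^128 * 35^16 * 35^8 ≡ 22 * 9 * 3 * 15 * 49 * 7 (mod 59).
Accumulate the product:
22 * 9 = 198 ≡ 21
21 * 3 = 63 ≡ 4
4 * 15 = 60 ≡ 1
1 * 49 = 49
49 * 7 = 343 ≡ 48

48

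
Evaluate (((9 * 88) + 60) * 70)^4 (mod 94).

34

9 * 88 = 792 ≡ 40 (mod 94)
40 + 60 = 100 ≡ 6 (mod 94)
6 * 70 = 420 ≡ 44 (mod 94)
(44)^4 ≡ 34 (mod 94)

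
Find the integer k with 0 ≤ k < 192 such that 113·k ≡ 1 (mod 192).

17

Run the extended Euclidean algorithm:
192 = 1*113 + 79
113 = 1*79 + 34
79 = 2*34 + 11
34 = 3*11 + 1
11 = 11*1 + 0
gcd(113, 192) = 1, so the inverse exists.
Back-substitute for 1:
1 = 1*34 − 3*11
  = −3*79 + 7*34
  = 7*113 − 10*79
  = −10*192 + 17*113
So 113⁻¹ ≡ 17 (mod 192).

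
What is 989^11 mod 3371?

2254

Compute successive squares:
11 in binary is 1011, i.e. 11 = 8 + 2 + 1.
989^1 ≡ 989 (mod 3371)
989^2 ≡ 989^2 = 978121 ≡ 531 (mod 3371)
989^4 ≡ 531^2 = 281961 ≡ 2168 (mod 3371)
989^8 ≡ 2168^2 = 4700224 ≡ 1050 (mod 3371)
989^11 = 989^8 × 989^2 × 989^1 ≡ 1050 × 531 × 989 (mod 3371).
Accumulate the product:
1050 × 531 = 557550 ≡ 1335
1335 × 989 = 1320315 ≡ 2254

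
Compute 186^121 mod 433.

Using repeated squaring:
186^1 ≡ 186 (mod 433)
186^2 ≡ 186^2 = 34596 ≡ 389 (mod 433)
186^4 ≡ 389^2 = 151321 ≡ 204 (mod 433)
186^8 ≡ 204^2 = 41616 ≡ 48 (mod 433)
186^16 ≡ 48^2 = 2304 ≡ 139 (mod 433)
186^32 ≡ 139^2 = 19321 ≡ 269 (mod 433)
186^64 ≡ 269^2 = 72361 ≡ 50 (mod 433)
186^121 = 186^64 * 186^32 * 186^16 * 186^8 * 186^1 ≡ 50 * 269 * 139 * 48 * 186 (mod 433).
Accumulate the product:
50 * 269 = 13450 ≡ 27
27 * 139 = 3753 ≡ 289
289 * 48 = 13872 ≡ 16
16 * 186 = 2976 ≡ 378

378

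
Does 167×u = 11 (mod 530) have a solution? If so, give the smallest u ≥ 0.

273

gcd(167, 530) = 1, so a unique solution mod 530 exists.
167⁻¹ ≡ 73 (mod 530).
u ≡ 73×11 ≡ 273 (mod 530).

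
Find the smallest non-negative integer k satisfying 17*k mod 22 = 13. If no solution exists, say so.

gcd(17, 22) = 1, so a unique solution mod 22 exists.
17⁻¹ ≡ 13 (mod 22).
k ≡ 13*13 ≡ 15 (mod 22).

15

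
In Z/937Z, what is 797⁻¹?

87

By the extended Euclidean algorithm:
937 = 1×797 + 140
797 = 5×140 + 97
140 = 1×97 + 43
97 = 2×43 + 11
43 = 3×11 + 10
11 = 1×10 + 1
10 = 10×1 + 0
gcd(797, 937) = 1, so the inverse exists.
Bézout: 1 = −74×937 + 87×797.
So 797⁻¹ ≡ 87 (mod 937).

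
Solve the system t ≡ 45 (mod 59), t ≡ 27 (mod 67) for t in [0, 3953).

1166

59⁻¹ mod 67: 59·25 ≡ 1 (mod 67), so 59⁻¹ ≡ 25.
t = 45 + 59·((27 − 45)·25 mod 67) = 45 + 59·19 = 1166.
Check: 1166 mod 59 = 45, 1166 mod 67 = 27. ✓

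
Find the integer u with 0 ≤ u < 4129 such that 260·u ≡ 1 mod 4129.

Run the extended Euclidean algorithm:
4129 = 15×260 + 229
260 = 1×229 + 31
229 = 7×31 + 12
31 = 2×12 + 7
12 = 1×7 + 5
7 = 1×5 + 2
5 = 2×2 + 1
2 = 2×1 + 0
gcd(260, 4129) = 1, so the inverse exists.
Back-substitute for 1:
1 = 1×5 − 2×2
  = −2×7 + 3×5
  = 3×12 − 5×7
  = −5×31 + 13×12
  = 13×229 − 96×31
  = −96×260 + 109×229
  = 109×4129 − 1731×260
So 260⁻¹ ≡ −1731 ≡ 2398 (mod 4129).

2398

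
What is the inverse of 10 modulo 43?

13

Run the extended Euclidean algorithm:
43 = 4*10 + 3
10 = 3*3 + 1
3 = 3*1 + 0
gcd(10, 43) = 1, so the inverse exists.
Bézout: 1 = −3*43 + 13*10.
So 10⁻¹ ≡ 13 (mod 43).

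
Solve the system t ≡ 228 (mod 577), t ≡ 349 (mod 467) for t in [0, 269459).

189484

577⁻¹ mod 467: 577·242 ≡ 1 (mod 467), so 577⁻¹ ≡ 242.
t = 228 + 577·((349 − 228)·242 mod 467) = 228 + 577·328 = 189484.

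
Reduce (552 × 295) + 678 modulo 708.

552 × 295 = 162840 ≡ 0 (mod 708)
0 + 678 = 678

678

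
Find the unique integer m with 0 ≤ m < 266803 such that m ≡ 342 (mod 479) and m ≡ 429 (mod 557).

51116

479⁻¹ mod 557: 479·507 ≡ 1 (mod 557), so 479⁻¹ ≡ 507.
m = 342 + 479·((429 − 342)·507 mod 557) = 342 + 479·106 = 51116.
Check: 51116 mod 479 = 342, 51116 mod 557 = 429. ✓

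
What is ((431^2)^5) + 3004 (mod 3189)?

1292

(431)^2 ≡ 799 (mod 3189)
(799)^5 ≡ 1477 (mod 3189)
1477 + 3004 = 4481 ≡ 1292 (mod 3189)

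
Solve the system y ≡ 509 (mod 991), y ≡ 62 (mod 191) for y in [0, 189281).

98618

991⁻¹ mod 191: 991*69 ≡ 1 (mod 191), so 991⁻¹ ≡ 69.
y = 509 + 991*((62 − 509)*69 mod 191) = 509 + 991*99 = 98618.
Check: 98618 mod 991 = 509, 98618 mod 191 = 62. ✓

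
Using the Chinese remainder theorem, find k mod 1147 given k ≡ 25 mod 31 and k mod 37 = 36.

924

31⁻¹ mod 37: 31*6 ≡ 1 (mod 37), so 31⁻¹ ≡ 6.
k = 25 + 31*((36 − 25)*6 mod 37) = 25 + 31*29 = 924.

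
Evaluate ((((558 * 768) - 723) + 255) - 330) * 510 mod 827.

265

558 * 768 = 428544 ≡ 158 (mod 827)
158 - 723 = -565 ≡ 262 (mod 827)
262 + 255 = 517
517 - 330 = 187
187 * 510 = 95370 ≡ 265 (mod 827)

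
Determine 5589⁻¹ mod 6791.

Run the extended Euclidean algorithm:
6791 = 1·5589 + 1202
5589 = 4·1202 + 781
1202 = 1·781 + 421
781 = 1·421 + 360
421 = 1·360 + 61
360 = 5·61 + 55
61 = 1·55 + 6
55 = 9·6 + 1
6 = 6·1 + 0
gcd(5589, 6791) = 1, so the inverse exists.
Bézout: 1 = −916·6791 + 1113·5589.
So 5589⁻¹ ≡ 1113 (mod 6791).

1113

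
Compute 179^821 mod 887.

Compute successive squares:
821 in binary is 1100110101, i.e. 821 = 512 + 256 + 32 + 16 + 4 + 1.
179^1 ≡ 179 (mod 887)
179^2 ≡ 179^2 = 32041 ≡ 109 (mod 887)
179^4 ≡ 109^2 = 11881 ≡ 350 (mod 887)
179^8 ≡ 350^2 = 122500 ≡ 94 (mod 887)
179^16 ≡ 94^2 = 8836 ≡ 853 (mod 887)
179^32 ≡ 853^2 = 727609 ≡ 269 (mod 887)
179^64 ≡ 269^2 = 72361 ≡ 514 (mod 887)
179^128 ≡ 514^2 = 264196 ≡ 757 (mod 887)
179^256 ≡ 757^2 = 573049 ≡ 47 (mod 887)
179^512 ≡ 47^2 = 2209 ≡ 435 (mod 887)
179^821 = 179^512 × 179^256 × 179^32 × 179^16 × 179^4 × 179^1 ≡ 435 × 47 × 269 × 853 × 350 × 179 (mod 887).
Accumulate the product:
435 × 47 = 20445 ≡ 44
44 × 269 = 11836 ≡ 305
305 × 853 = 260165 ≡ 274
274 × 350 = 95900 ≡ 104
104 × 179 = 18616 ≡ 876

876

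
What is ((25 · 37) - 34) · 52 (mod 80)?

25 · 37 = 925 ≡ 45 (mod 80)
45 - 34 = 11
11 · 52 = 572 ≡ 12 (mod 80)

12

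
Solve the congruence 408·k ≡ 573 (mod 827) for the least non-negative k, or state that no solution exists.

gcd(408, 827) = 1, so a unique solution mod 827 exists.
408⁻¹ ≡ 75 (mod 827).
k ≡ 75·573 ≡ 798 (mod 827).

798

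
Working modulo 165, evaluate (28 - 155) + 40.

28 - 155 = -127 ≡ 38 (mod 165)
38 + 40 = 78

78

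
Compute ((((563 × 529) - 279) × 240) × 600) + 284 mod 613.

405

563 × 529 = 297827 ≡ 522 (mod 613)
522 - 279 = 243
243 × 240 = 58320 ≡ 85 (mod 613)
85 × 600 = 51000 ≡ 121 (mod 613)
121 + 284 = 405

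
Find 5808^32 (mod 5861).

1521

5808^1 ≡ 5808 (mod 5861)
5808^2 ≡ 5808^2 = 33732864 ≡ 2809 (mod 5861)
5808^4 ≡ 2809^2 = 7890481 ≡ 1575 (mod 5861)
5808^8 ≡ 1575^2 = 2480625 ≡ 1422 (mod 5861)
5808^16 ≡ 1422^2 = 2022084 ≡ 39 (mod 5861)
5808^32 ≡ 39^2 = 1521 (mod 5861)
So 5808^32 ≡ 1521 (mod 5861).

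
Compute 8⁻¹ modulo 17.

17 = 2×8 + 1
8 = 8×1 + 0
gcd(8, 17) = 1, so the inverse exists.
Bézout: 1 = 1×17 − 2×8.
So 8⁻¹ ≡ −2 ≡ 15 (mod 17).

15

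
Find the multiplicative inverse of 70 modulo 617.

238

Apply the Euclidean algorithm and back-substitute:
617 = 8*70 + 57
70 = 1*57 + 13
57 = 4*13 + 5
13 = 2*5 + 3
5 = 1*3 + 2
3 = 1*2 + 1
2 = 2*1 + 0
gcd(70, 617) = 1, so the inverse exists.
Bézout: 1 = −27*617 + 238*70.
So 70⁻¹ ≡ 238 (mod 617).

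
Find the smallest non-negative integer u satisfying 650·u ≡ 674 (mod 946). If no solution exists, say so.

gcd(650, 946) = 2, and 2 | 674, so solutions exist.
Divide through by 2: 325·u ≡ 337 (mod 473).
325⁻¹ ≡ 310 (mod 473).
u ≡ 310·337 ≡ 410 (mod 473).
The smallest non-negative solution is u = 410.

410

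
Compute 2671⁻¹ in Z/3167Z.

By the extended Euclidean algorithm:
3167 = 1*2671 + 496
2671 = 5*496 + 191
496 = 2*191 + 114
191 = 1*114 + 77
114 = 1*77 + 37
77 = 2*37 + 3
37 = 12*3 + 1
3 = 3*1 + 0
gcd(2671, 3167) = 1, so the inverse exists.
Back-substitute for 1:
1 = 1*37 − 12*3
  = −12*77 + 25*37
  = 25*114 − 37*77
  = −37*191 + 62*114
  = 62*496 − 161*191
  = −161*2671 + 867*496
  = 867*3167 − 1028*2671
So 2671⁻¹ ≡ −1028 ≡ 2139 (mod 3167).

2139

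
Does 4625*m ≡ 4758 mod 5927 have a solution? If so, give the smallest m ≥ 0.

925

gcd(4625, 5927) = 1, so a unique solution mod 5927 exists.
4625⁻¹ ≡ 5622 (mod 5927).
m ≡ 5622*4758 ≡ 925 (mod 5927).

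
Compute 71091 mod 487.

476

71091 = 145*487 + 476, so 71091 ≡ 476 (mod 487).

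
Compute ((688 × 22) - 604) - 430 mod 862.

688 × 22 = 15136 ≡ 482 (mod 862)
482 - 604 = -122 ≡ 740 (mod 862)
740 - 430 = 310

310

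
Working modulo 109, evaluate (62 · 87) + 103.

47

62 · 87 = 5394 ≡ 53 (mod 109)
53 + 103 = 156 ≡ 47 (mod 109)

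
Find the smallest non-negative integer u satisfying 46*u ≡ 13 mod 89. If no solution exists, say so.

68

gcd(46, 89) = 1, so a unique solution mod 89 exists.
46⁻¹ ≡ 60 (mod 89).
u ≡ 60*13 ≡ 68 (mod 89).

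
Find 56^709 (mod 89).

43

709 in binary is 1011000101, i.e. 709 = 512 + 128 + 64 + 4 + 1.
56^1 ≡ 56 (mod 89)
56^2 ≡ 56^2 = 3136 ≡ 21 (mod 89)
56^4 ≡ 21^2 = 441 ≡ 85 (mod 89)
56^8 ≡ 85^2 = 7225 ≡ 16 (mod 89)
56^16 ≡ 16^2 = 256 ≡ 78 (mod 89)
56^32 ≡ 78^2 = 6084 ≡ 32 (mod 89)
56^64 ≡ 32^2 = 1024 ≡ 45 (mod 89)
56^128 ≡ 45^2 = 2025 ≡ 67 (mod 89)
56^256 ≡ 67^2 = 4489 ≡ 39 (mod 89)
56^512 ≡ 39^2 = 1521 ≡ 8 (mod 89)
56^709 = 56^512 × 56^128 × 56^64 × 56^4 × 56^1 ≡ 8 × 67 × 45 × 85 × 56 (mod 89).
Accumulate the product:
8 × 67 = 536 ≡ 2
2 × 45 = 90 ≡ 1
1 × 85 = 85
85 × 56 = 4760 ≡ 43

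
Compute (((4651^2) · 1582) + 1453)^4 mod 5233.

2340

(4651)^2 ≡ 3812 (mod 5233)
3812 · 1582 = 6030584 ≡ 2168 (mod 5233)
2168 + 1453 = 3621
(3621)^4 ≡ 2340 (mod 5233)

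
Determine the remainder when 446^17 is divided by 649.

17 in binary is 10001, i.e. 17 = 16 + 1.
446^1 ≡ 446 (mod 649)
446^2 ≡ 446^2 = 198916 ≡ 322 (mod 649)
446^4 ≡ 322^2 = 103684 ≡ 493 (mod 649)
446^8 ≡ 493^2 = 243049 ≡ 323 (mod 649)
446^16 ≡ 323^2 = 104329 ≡ 489 (mod 649)
446^17 = 446^16 × 446^1 ≡ 489 × 446 (mod 649).
489 × 446 = 218094 ≡ 30 (mod 649).

30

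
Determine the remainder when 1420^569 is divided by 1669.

Compute successive squares:
569 in binary is 1000111001, i.e. 569 = 512 + 32 + 16 + 8 + 1.
1420^1 ≡ 1420 (mod 1669)
1420^2 ≡ 1420^2 = 2016400 ≡ 248 (mod 1669)
1420^4 ≡ 248^2 = 61504 ≡ 1420 (mod 1669)
1420^8 ≡ 1420^2 = 2016400 ≡ 248 (mod 1669)
1420^16 ≡ 248^2 = 61504 ≡ 1420 (mod 1669)
1420^32 ≡ 1420^2 = 2016400 ≡ 248 (mod 1669)
1420^64 ≡ 248^2 = 61504 ≡ 1420 (mod 1669)
1420^128 ≡ 1420^2 = 2016400 ≡ 248 (mod 1669)
1420^256 ≡ 248^2 = 61504 ≡ 1420 (mod 1669)
1420^512 ≡ 1420^2 = 2016400 ≡ 248 (mod 1669)
1420^569 = 1420^512 * 1420^32 * 1420^16 * 1420^8 * 1420^1 ≡ 248 * 248 * 1420 * 248 * 1420 (mod 1669).
Accumulate the product:
248 * 248 = 61504 ≡ 1420
1420 * 1420 = 2016400 ≡ 248
248 * 248 = 61504 ≡ 1420
1420 * 1420 = 2016400 ≡ 248

248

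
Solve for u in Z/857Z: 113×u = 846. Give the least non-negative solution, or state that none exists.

gcd(113, 857) = 1, so a unique solution mod 857 exists.
113⁻¹ ≡ 766 (mod 857).
u ≡ 766×846 ≡ 144 (mod 857).

144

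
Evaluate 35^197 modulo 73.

25

Using repeated squaring:
35^1 ≡ 35 (mod 73)
35^2 ≡ 35^2 = 1225 ≡ 57 (mod 73)
35^4 ≡ 57^2 = 3249 ≡ 37 (mod 73)
35^8 ≡ 37^2 = 1369 ≡ 55 (mod 73)
35^16 ≡ 55^2 = 3025 ≡ 32 (mod 73)
35^32 ≡ 32^2 = 1024 ≡ 2 (mod 73)
35^64 ≡ 2^2 = 4 (mod 73)
35^128 ≡ 4^2 = 16 (mod 73)
35^197 = 35^128 × 35^64 × 35^4 × 35^1 ≡ 16 × 4 × 37 × 35 (mod 73).
Accumulate the product:
16 × 4 = 64
64 × 37 = 2368 ≡ 32
32 × 35 = 1120 ≡ 25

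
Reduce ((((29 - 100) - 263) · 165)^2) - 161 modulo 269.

29 - 100 = -71 ≡ 198 (mod 269)
198 - 263 = -65 ≡ 204 (mod 269)
204 · 165 = 33660 ≡ 35 (mod 269)
(35)^2 ≡ 149 (mod 269)
149 - 161 = -12 ≡ 257 (mod 269)

257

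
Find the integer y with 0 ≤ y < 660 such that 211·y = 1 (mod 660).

391

660 = 3·211 + 27
211 = 7·27 + 22
27 = 1·22 + 5
22 = 4·5 + 2
5 = 2·2 + 1
2 = 2·1 + 0
gcd(211, 660) = 1, so the inverse exists.
Bézout: 1 = 86·660 − 269·211.
So 211⁻¹ ≡ −269 ≡ 391 (mod 660).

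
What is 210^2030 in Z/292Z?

2030 in binary is 11111101110, i.e. 2030 = 1024 + 512 + 256 + 128 + 64 + 32 + 8 + 4 + 2.
210^1 ≡ 210 (mod 292)
210^2 ≡ 210^2 = 44100 ≡ 8 (mod 292)
210^4 ≡ 8^2 = 64 (mod 292)
210^8 ≡ 64^2 = 4096 ≡ 8 (mod 292)
210^16 ≡ 8^2 = 64 (mod 292)
210^32 ≡ 64^2 = 4096 ≡ 8 (mod 292)
210^64 ≡ 8^2 = 64 (mod 292)
210^128 ≡ 64^2 = 4096 ≡ 8 (mod 292)
210^256 ≡ 8^2 = 64 (mod 292)
210^512 ≡ 64^2 = 4096 ≡ 8 (mod 292)
210^1024 ≡ 8^2 = 64 (mod 292)
210^2030 = 210^1024 * 210^512 * 210^256 * 210^128 * 210^64 * 210^32 * 210^8 * 210^4 * 210^2 ≡ 64 * 8 * 64 * 8 * 64 * 8 * 8 * 64 * 8 (mod 292).
Accumulate the product:
64 * 8 = 512 ≡ 220
220 * 64 = 14080 ≡ 64
64 * 8 = 512 ≡ 220
220 * 64 = 14080 ≡ 64
64 * 8 = 512 ≡ 220
220 * 8 = 1760 ≡ 8
8 * 64 = 512 ≡ 220
220 * 8 = 1760 ≡ 8

8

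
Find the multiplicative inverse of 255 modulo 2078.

2078 = 8·255 + 38
255 = 6·38 + 27
38 = 1·27 + 11
27 = 2·11 + 5
11 = 2·5 + 1
5 = 5·1 + 0
gcd(255, 2078) = 1, so the inverse exists.
Back-substitute for 1:
1 = 1·11 − 2·5
  = −2·27 + 5·11
  = 5·38 − 7·27
  = −7·255 + 47·38
  = 47·2078 − 383·255
So 255⁻¹ ≡ −383 ≡ 1695 (mod 2078).

1695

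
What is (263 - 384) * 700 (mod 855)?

263 - 384 = -121 ≡ 734 (mod 855)
734 * 700 = 513800 ≡ 800 (mod 855)

800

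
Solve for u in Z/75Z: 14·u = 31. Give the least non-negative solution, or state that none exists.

gcd(14, 75) = 1, so a unique solution mod 75 exists.
14⁻¹ ≡ 59 (mod 75).
u ≡ 59·31 ≡ 29 (mod 75).

29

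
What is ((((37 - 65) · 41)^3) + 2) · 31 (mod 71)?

37 - 65 = -28 ≡ 43 (mod 71)
43 · 41 = 1763 ≡ 59 (mod 71)
(59)^3 ≡ 47 (mod 71)
47 + 2 = 49
49 · 31 = 1519 ≡ 28 (mod 71)

28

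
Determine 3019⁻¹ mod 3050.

1279

By the extended Euclidean algorithm:
3050 = 1×3019 + 31
3019 = 97×31 + 12
31 = 2×12 + 7
12 = 1×7 + 5
7 = 1×5 + 2
5 = 2×2 + 1
2 = 2×1 + 0
gcd(3019, 3050) = 1, so the inverse exists.
Bézout: 1 = −1266×3050 + 1279×3019.
So 3019⁻¹ ≡ 1279 (mod 3050).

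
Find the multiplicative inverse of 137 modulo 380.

233

By the extended Euclidean algorithm:
380 = 2*137 + 106
137 = 1*106 + 31
106 = 3*31 + 13
31 = 2*13 + 5
13 = 2*5 + 3
5 = 1*3 + 2
3 = 1*2 + 1
2 = 2*1 + 0
gcd(137, 380) = 1, so the inverse exists.
Bézout: 1 = 53*380 − 147*137.
So 137⁻¹ ≡ −147 ≡ 233 (mod 380).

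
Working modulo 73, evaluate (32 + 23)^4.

32 + 23 = 55
(55)^4 ≡ 2 (mod 73)

2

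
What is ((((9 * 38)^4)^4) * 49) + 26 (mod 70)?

9 * 38 = 342 ≡ 62 (mod 70)
(62)^4 ≡ 36 (mod 70)
(36)^4 ≡ 36 (mod 70)
36 * 49 = 1764 ≡ 14 (mod 70)
14 + 26 = 40

40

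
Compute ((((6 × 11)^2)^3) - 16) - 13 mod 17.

6 × 11 = 66 ≡ 15 (mod 17)
(15)^2 ≡ 4 (mod 17)
(4)^3 ≡ 13 (mod 17)
13 - 16 = -3 ≡ 14 (mod 17)
14 - 13 = 1

1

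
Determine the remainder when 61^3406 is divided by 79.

3406 in binary is 110101001110, i.e. 3406 = 2048 + 1024 + 256 + 64 + 8 + 4 + 2.
61^1 ≡ 61 (mod 79)
61^2 ≡ 61^2 = 3721 ≡ 8 (mod 79)
61^4 ≡ 8^2 = 64 (mod 79)
61^8 ≡ 64^2 = 4096 ≡ 67 (mod 79)
61^16 ≡ 67^2 = 4489 ≡ 65 (mod 79)
61^32 ≡ 65^2 = 4225 ≡ 38 (mod 79)
61^64 ≡ 38^2 = 1444 ≡ 22 (mod 79)
61^128 ≡ 22^2 = 484 ≡ 10 (mod 79)
61^256 ≡ 10^2 = 100 ≡ 21 (mod 79)
61^512 ≡ 21^2 = 441 ≡ 46 (mod 79)
61^1024 ≡ 46^2 = 2116 ≡ 62 (mod 79)
61^2048 ≡ 62^2 = 3844 ≡ 52 (mod 79)
61^3406 = 61^2048 · 61^1024 · 61^256 · 61^64 · 61^8 · 61^4 · 61^2 ≡ 52 · 62 · 21 · 22 · 67 · 64 · 8 (mod 79).
Accumulate the product:
52 · 62 = 3224 ≡ 64
64 · 21 = 1344 ≡ 1
1 · 22 = 22
22 · 67 = 1474 ≡ 52
52 · 64 = 3328 ≡ 10
10 · 8 = 80 ≡ 1

1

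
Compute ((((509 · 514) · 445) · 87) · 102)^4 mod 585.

315

509 · 514 = 261626 ≡ 131 (mod 585)
131 · 445 = 58295 ≡ 380 (mod 585)
380 · 87 = 33060 ≡ 300 (mod 585)
300 · 102 = 30600 ≡ 180 (mod 585)
(180)^4 ≡ 315 (mod 585)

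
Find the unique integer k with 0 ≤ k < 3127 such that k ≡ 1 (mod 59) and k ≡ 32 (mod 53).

827

59⁻¹ mod 53: 59×9 ≡ 1 (mod 53), so 59⁻¹ ≡ 9.
k = 1 + 59×((32 − 1)×9 mod 53) = 1 + 59×14 = 827.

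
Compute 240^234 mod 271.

Using repeated squaring:
234 in binary is 11101010, i.e. 234 = 128 + 64 + 32 + 8 + 2.
240^1 ≡ 240 (mod 271)
240^2 ≡ 240^2 = 57600 ≡ 148 (mod 271)
240^4 ≡ 148^2 = 21904 ≡ 224 (mod 271)
240^8 ≡ 224^2 = 50176 ≡ 41 (mod 271)
240^16 ≡ 41^2 = 1681 ≡ 55 (mod 271)
240^32 ≡ 55^2 = 3025 ≡ 44 (mod 271)
240^64 ≡ 44^2 = 1936 ≡ 39 (mod 271)
240^128 ≡ 39^2 = 1521 ≡ 166 (mod 271)
240^234 = 240^128 · 240^64 · 240^32 · 240^8 · 240^2 ≡ 166 · 39 · 44 · 41 · 148 (mod 271).
Accumulate the product:
166 · 39 = 6474 ≡ 241
241 · 44 = 10604 ≡ 35
35 · 41 = 1435 ≡ 80
80 · 148 = 11840 ≡ 187

187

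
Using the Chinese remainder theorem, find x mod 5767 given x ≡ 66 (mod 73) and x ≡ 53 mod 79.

73⁻¹ mod 79: 73×13 ≡ 1 (mod 79), so 73⁻¹ ≡ 13.
x = 66 + 73×((53 − 66)×13 mod 79) = 66 + 73×68 = 5030.
Check: 5030 mod 73 = 66, 5030 mod 79 = 53. ✓

5030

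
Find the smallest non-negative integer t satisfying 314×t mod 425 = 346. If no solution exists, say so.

39

gcd(314, 425) = 1, so a unique solution mod 425 exists.
314⁻¹ ≡ 134 (mod 425).
t ≡ 134×346 ≡ 39 (mod 425).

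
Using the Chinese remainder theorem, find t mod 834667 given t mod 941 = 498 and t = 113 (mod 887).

71073

941⁻¹ mod 887: 941×115 ≡ 1 (mod 887), so 941⁻¹ ≡ 115.
t = 498 + 941×((113 − 498)×115 mod 887) = 498 + 941×75 = 71073.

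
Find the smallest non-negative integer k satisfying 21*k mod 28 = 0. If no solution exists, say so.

0

gcd(21, 28) = 7, and 7 | 0, so solutions exist.
Divide through by 7: 3*k ≡ 0 mod 4.
3⁻¹ ≡ 3 (mod 4).
k ≡ 3*0 ≡ 0 (mod 4).
The smallest non-negative solution is k = 0.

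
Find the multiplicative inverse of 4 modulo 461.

346

Run the extended Euclidean algorithm:
461 = 115·4 + 1
4 = 4·1 + 0
gcd(4, 461) = 1, so the inverse exists.
Back-substitute for 1:
1 = 1·461 − 115·4
So 4⁻¹ ≡ −115 ≡ 346 (mod 461).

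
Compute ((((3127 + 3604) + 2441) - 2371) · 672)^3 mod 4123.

3381

3127 + 3604 = 6731 ≡ 2608 (mod 4123)
2608 + 2441 = 5049 ≡ 926 (mod 4123)
926 - 2371 = -1445 ≡ 2678 (mod 4123)
2678 · 672 = 1799616 ≡ 1988 (mod 4123)
(1988)^3 ≡ 3381 (mod 4123)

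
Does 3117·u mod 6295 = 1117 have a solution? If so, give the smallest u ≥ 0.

gcd(3117, 6295) = 1, so a unique solution mod 6295 exists.
3117⁻¹ ≡ 5263 (mod 6295).
u ≡ 5263·1117 ≡ 5536 (mod 6295).

5536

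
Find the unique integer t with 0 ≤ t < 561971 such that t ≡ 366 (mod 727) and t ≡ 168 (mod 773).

272264

727⁻¹ mod 773: 727*84 ≡ 1 (mod 773), so 727⁻¹ ≡ 84.
t = 366 + 727*((168 − 366)*84 mod 773) = 366 + 727*374 = 272264.
Check: 272264 mod 727 = 366, 272264 mod 773 = 168. ✓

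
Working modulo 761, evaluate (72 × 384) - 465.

72 × 384 = 27648 ≡ 252 (mod 761)
252 - 465 = -213 ≡ 548 (mod 761)

548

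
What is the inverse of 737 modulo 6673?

6673 = 9·737 + 40
737 = 18·40 + 17
40 = 2·17 + 6
17 = 2·6 + 5
6 = 1·5 + 1
5 = 5·1 + 0
gcd(737, 6673) = 1, so the inverse exists.
Bézout: 1 = 129·6673 − 1168·737.
So 737⁻¹ ≡ −1168 ≡ 5505 (mod 6673).

5505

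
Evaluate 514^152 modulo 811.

Using repeated squaring:
514^1 ≡ 514 (mod 811)
514^2 ≡ 514^2 = 264196 ≡ 621 (mod 811)
514^4 ≡ 621^2 = 385641 ≡ 416 (mod 811)
514^8 ≡ 416^2 = 173056 ≡ 313 (mod 811)
514^16 ≡ 313^2 = 97969 ≡ 649 (mod 811)
514^32 ≡ 649^2 = 421201 ≡ 292 (mod 811)
514^64 ≡ 292^2 = 85264 ≡ 109 (mod 811)
514^128 ≡ 109^2 = 11881 ≡ 527 (mod 811)
514^152 = 514^128 * 514^16 * 514^8 ≡ 527 * 649 * 313 (mod 811).
Accumulate the product:
527 * 649 = 342023 ≡ 592
592 * 313 = 185296 ≡ 388

388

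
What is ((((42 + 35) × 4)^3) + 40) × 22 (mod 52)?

42 + 35 = 77 ≡ 25 (mod 52)
25 × 4 = 100 ≡ 48 (mod 52)
(48)^3 ≡ 40 (mod 52)
40 + 40 = 80 ≡ 28 (mod 52)
28 × 22 = 616 ≡ 44 (mod 52)

44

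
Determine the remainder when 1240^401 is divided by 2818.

1240^1 ≡ 1240 (mod 2818)
1240^2 ≡ 1240^2 = 1537600 ≡ 1790 (mod 2818)
1240^4 ≡ 1790^2 = 3204100 ≡ 34 (mod 2818)
1240^8 ≡ 34^2 = 1156 (mod 2818)
1240^16 ≡ 1156^2 = 1336336 ≡ 604 (mod 2818)
1240^32 ≡ 604^2 = 364816 ≡ 1294 (mod 2818)
1240^64 ≡ 1294^2 = 1674436 ≡ 544 (mod 2818)
1240^128 ≡ 544^2 = 295936 ≡ 46 (mod 2818)
1240^256 ≡ 46^2 = 2116 (mod 2818)
1240^401 = 1240^256 · 1240^128 · 1240^16 · 1240^1 ≡ 2116 · 46 · 604 · 1240 (mod 2818).
Accumulate the product:
2116 · 46 = 97336 ≡ 1524
1524 · 604 = 920496 ≡ 1828
1828 · 1240 = 2266720 ≡ 1048

1048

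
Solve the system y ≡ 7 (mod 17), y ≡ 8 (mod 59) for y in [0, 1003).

126

17⁻¹ mod 59: 17*7 ≡ 1 (mod 59), so 17⁻¹ ≡ 7.
y = 7 + 17*((8 − 7)*7 mod 59) = 7 + 17*7 = 126.
Check: 126 mod 17 = 7, 126 mod 59 = 8. ✓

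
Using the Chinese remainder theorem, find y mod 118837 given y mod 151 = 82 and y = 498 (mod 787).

151⁻¹ mod 787: 151·172 ≡ 1 (mod 787), so 151⁻¹ ≡ 172.
y = 82 + 151·((498 − 82)·172 mod 787) = 82 + 151·722 = 109104.
Check: 109104 mod 151 = 82, 109104 mod 787 = 498. ✓

109104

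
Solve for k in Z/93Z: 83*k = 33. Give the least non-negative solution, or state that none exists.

gcd(83, 93) = 1, so a unique solution mod 93 exists.
83⁻¹ ≡ 65 (mod 93).
k ≡ 65*33 ≡ 6 (mod 93).

6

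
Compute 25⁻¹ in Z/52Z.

25

52 = 2·25 + 2
25 = 12·2 + 1
2 = 2·1 + 0
gcd(25, 52) = 1, so the inverse exists.
Back-substitute for 1:
1 = 1·25 − 12·2
  = −12·52 + 25·25
So 25⁻¹ ≡ 25 (mod 52).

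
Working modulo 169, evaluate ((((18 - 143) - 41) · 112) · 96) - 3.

143

18 - 143 = -125 ≡ 44 (mod 169)
44 - 41 = 3
3 · 112 = 336 ≡ 167 (mod 169)
167 · 96 = 16032 ≡ 146 (mod 169)
146 - 3 = 143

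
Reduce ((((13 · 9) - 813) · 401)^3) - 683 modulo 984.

13 · 9 = 117
117 - 813 = -696 ≡ 288 (mod 984)
288 · 401 = 115488 ≡ 360 (mod 984)
(360)^3 ≡ 624 (mod 984)
624 - 683 = -59 ≡ 925 (mod 984)

925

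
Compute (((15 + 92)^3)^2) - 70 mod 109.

103

15 + 92 = 107
(107)^3 ≡ 101 (mod 109)
(101)^2 ≡ 64 (mod 109)
64 - 70 = -6 ≡ 103 (mod 109)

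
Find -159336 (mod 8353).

-159336 = -20*8353 + 7724, so -159336 ≡ 7724 (mod 8353).

7724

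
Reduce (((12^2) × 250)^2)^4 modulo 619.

(12)^2 ≡ 144 (mod 619)
144 × 250 = 36000 ≡ 98 (mod 619)
(98)^2 ≡ 319 (mod 619)
(319)^4 ≡ 601 (mod 619)

601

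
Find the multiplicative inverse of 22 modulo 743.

304

By the extended Euclidean algorithm:
743 = 33*22 + 17
22 = 1*17 + 5
17 = 3*5 + 2
5 = 2*2 + 1
2 = 2*1 + 0
gcd(22, 743) = 1, so the inverse exists.
Bézout: 1 = −9*743 + 304*22.
So 22⁻¹ ≡ 304 (mod 743).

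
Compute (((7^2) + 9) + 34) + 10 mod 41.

20

(7)^2 ≡ 8 (mod 41)
8 + 9 = 17
17 + 34 = 51 ≡ 10 (mod 41)
10 + 10 = 20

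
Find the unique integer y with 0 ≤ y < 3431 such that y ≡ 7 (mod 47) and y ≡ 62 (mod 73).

1887

47⁻¹ mod 73: 47·14 ≡ 1 (mod 73), so 47⁻¹ ≡ 14.
y = 7 + 47·((62 − 7)·14 mod 73) = 7 + 47·40 = 1887.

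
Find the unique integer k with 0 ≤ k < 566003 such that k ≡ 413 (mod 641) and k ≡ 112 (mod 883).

555519

641⁻¹ mod 883: 641·135 ≡ 1 (mod 883), so 641⁻¹ ≡ 135.
k = 413 + 641·((112 − 413)·135 mod 883) = 413 + 641·866 = 555519.
Check: 555519 mod 641 = 413, 555519 mod 883 = 112. ✓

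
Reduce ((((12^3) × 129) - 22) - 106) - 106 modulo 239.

169

(12)^3 ≡ 55 (mod 239)
55 × 129 = 7095 ≡ 164 (mod 239)
164 - 22 = 142
142 - 106 = 36
36 - 106 = -70 ≡ 169 (mod 239)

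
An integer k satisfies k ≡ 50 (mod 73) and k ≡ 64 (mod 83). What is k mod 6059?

4795

73⁻¹ mod 83: 73*58 ≡ 1 (mod 83), so 73⁻¹ ≡ 58.
k = 50 + 73*((64 − 50)*58 mod 83) = 50 + 73*65 = 4795.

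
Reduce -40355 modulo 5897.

924

-40355 = -7·5897 + 924, so -40355 ≡ 924 (mod 5897).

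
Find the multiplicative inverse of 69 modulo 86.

Apply the Euclidean algorithm and back-substitute:
86 = 1·69 + 17
69 = 4·17 + 1
17 = 17·1 + 0
gcd(69, 86) = 1, so the inverse exists.
Bézout: 1 = −4·86 + 5·69.
So 69⁻¹ ≡ 5 (mod 86).

5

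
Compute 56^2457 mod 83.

By square-and-multiply:
56^1 ≡ 56 (mod 83)
56^2 ≡ 56^2 = 3136 ≡ 65 (mod 83)
56^4 ≡ 65^2 = 4225 ≡ 75 (mod 83)
56^8 ≡ 75^2 = 5625 ≡ 64 (mod 83)
56^16 ≡ 64^2 = 4096 ≡ 29 (mod 83)
56^32 ≡ 29^2 = 841 ≡ 11 (mod 83)
56^64 ≡ 11^2 = 121 ≡ 38 (mod 83)
56^128 ≡ 38^2 = 1444 ≡ 33 (mod 83)
56^256 ≡ 33^2 = 1089 ≡ 10 (mod 83)
56^512 ≡ 10^2 = 100 ≡ 17 (mod 83)
56^1024 ≡ 17^2 = 289 ≡ 40 (mod 83)
56^2048 ≡ 40^2 = 1600 ≡ 23 (mod 83)
56^2457 = 56^2048 * 56^256 * 56^128 * 56^16 * 56^8 * 56^1 ≡ 23 * 10 * 33 * 29 * 64 * 56 (mod 83).
Accumulate the product:
23 * 10 = 230 ≡ 64
64 * 33 = 2112 ≡ 37
37 * 29 = 1073 ≡ 77
77 * 64 = 4928 ≡ 31
31 * 56 = 1736 ≡ 76

76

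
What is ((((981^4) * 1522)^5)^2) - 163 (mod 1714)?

(981)^4 ≡ 1643 (mod 1714)
1643 * 1522 = 2500646 ≡ 1634 (mod 1714)
(1634)^5 ≡ 1204 (mod 1714)
(1204)^2 ≡ 1286 (mod 1714)
1286 - 163 = 1123

1123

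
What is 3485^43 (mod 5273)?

By square-and-multiply:
43 in binary is 101011, i.e. 43 = 32 + 8 + 2 + 1.
3485^1 ≡ 3485 (mod 5273)
3485^2 ≡ 3485^2 = 12145225 ≡ 1506 (mod 5273)
3485^4 ≡ 1506^2 = 2268036 ≡ 646 (mod 5273)
3485^8 ≡ 646^2 = 417316 ≡ 749 (mod 5273)
3485^16 ≡ 749^2 = 561001 ≡ 2063 (mod 5273)
3485^32 ≡ 2063^2 = 4255969 ≡ 658 (mod 5273)
3485^43 = 3485^32 · 3485^8 · 3485^2 · 3485^1 ≡ 658 · 749 · 1506 · 3485 (mod 5273).
Accumulate the product:
658 · 749 = 492842 ≡ 2453
2453 · 1506 = 3694218 ≡ 3118
3118 · 3485 = 10866230 ≡ 3850

3850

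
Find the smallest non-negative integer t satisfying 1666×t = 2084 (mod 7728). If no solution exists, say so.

gcd(1666, 7728) = 14, and 14 does not divide 2084.
So the congruence has no solution.

no solution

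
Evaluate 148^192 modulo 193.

Using repeated squaring:
148^1 ≡ 148 (mod 193)
148^2 ≡ 148^2 = 21904 ≡ 95 (mod 193)
148^4 ≡ 95^2 = 9025 ≡ 147 (mod 193)
148^8 ≡ 147^2 = 21609 ≡ 186 (mod 193)
148^16 ≡ 186^2 = 34596 ≡ 49 (mod 193)
148^32 ≡ 49^2 = 2401 ≡ 85 (mod 193)
148^64 ≡ 85^2 = 7225 ≡ 84 (mod 193)
148^128 ≡ 84^2 = 7056 ≡ 108 (mod 193)
148^192 = 148^128 · 148^64 ≡ 108 · 84 (mod 193).
108 · 84 = 9072 ≡ 1 (mod 193).

1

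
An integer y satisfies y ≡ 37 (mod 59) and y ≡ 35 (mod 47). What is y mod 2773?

59⁻¹ mod 47: 59×4 ≡ 1 (mod 47), so 59⁻¹ ≡ 4.
y = 37 + 59×((35 − 37)×4 mod 47) = 37 + 59×39 = 2338.

2338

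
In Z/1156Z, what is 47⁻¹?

123

By the extended Euclidean algorithm:
1156 = 24*47 + 28
47 = 1*28 + 19
28 = 1*19 + 9
19 = 2*9 + 1
9 = 9*1 + 0
gcd(47, 1156) = 1, so the inverse exists.
Bézout: 1 = −5*1156 + 123*47.
So 47⁻¹ ≡ 123 (mod 1156).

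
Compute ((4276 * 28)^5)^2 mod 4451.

4276 * 28 = 119728 ≡ 4002 (mod 4451)
(4002)^5 ≡ 4045 (mod 4451)
(4045)^2 ≡ 149 (mod 4451)

149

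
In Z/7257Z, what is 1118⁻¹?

Apply the Euclidean algorithm and back-substitute:
7257 = 6×1118 + 549
1118 = 2×549 + 20
549 = 27×20 + 9
20 = 2×9 + 2
9 = 4×2 + 1
2 = 2×1 + 0
gcd(1118, 7257) = 1, so the inverse exists.
Bézout: 1 = 503×7257 − 3265×1118.
So 1118⁻¹ ≡ −3265 ≡ 3992 (mod 7257).

3992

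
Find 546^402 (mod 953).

Using repeated squaring:
546^1 ≡ 546 (mod 953)
546^2 ≡ 546^2 = 298116 ≡ 780 (mod 953)
546^4 ≡ 780^2 = 608400 ≡ 386 (mod 953)
546^8 ≡ 386^2 = 148996 ≡ 328 (mod 953)
546^16 ≡ 328^2 = 107584 ≡ 848 (mod 953)
546^32 ≡ 848^2 = 719104 ≡ 542 (mod 953)
546^64 ≡ 542^2 = 293764 ≡ 240 (mod 953)
546^128 ≡ 240^2 = 57600 ≡ 420 (mod 953)
546^256 ≡ 420^2 = 176400 ≡ 95 (mod 953)
546^402 = 546^256 · 546^128 · 546^16 · 546^2 ≡ 95 · 420 · 848 · 780 (mod 953).
Accumulate the product:
95 · 420 = 39900 ≡ 827
827 · 848 = 701296 ≡ 841
841 · 780 = 655980 ≡ 316

316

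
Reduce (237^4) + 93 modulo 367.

(237)^4 ≡ 324 (mod 367)
324 + 93 = 417 ≡ 50 (mod 367)

50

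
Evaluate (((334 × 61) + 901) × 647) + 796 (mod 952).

753

334 × 61 = 20374 ≡ 382 (mod 952)
382 + 901 = 1283 ≡ 331 (mod 952)
331 × 647 = 214157 ≡ 909 (mod 952)
909 + 796 = 1705 ≡ 753 (mod 952)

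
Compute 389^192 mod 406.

1

192 in binary is 11000000, i.e. 192 = 128 + 64.
389^1 ≡ 389 (mod 406)
389^2 ≡ 389^2 = 151321 ≡ 289 (mod 406)
389^4 ≡ 289^2 = 83521 ≡ 291 (mod 406)
389^8 ≡ 291^2 = 84681 ≡ 233 (mod 406)
389^16 ≡ 233^2 = 54289 ≡ 291 (mod 406)
389^32 ≡ 291^2 = 84681 ≡ 233 (mod 406)
389^64 ≡ 233^2 = 54289 ≡ 291 (mod 406)
389^128 ≡ 291^2 = 84681 ≡ 233 (mod 406)
389^192 = 389^128 · 389^64 ≡ 233 · 291 (mod 406).
233 · 291 = 67803 ≡ 1 (mod 406).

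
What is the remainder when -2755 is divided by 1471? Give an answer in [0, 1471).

-2755 = -2·1471 + 187, so -2755 ≡ 187 (mod 1471).

187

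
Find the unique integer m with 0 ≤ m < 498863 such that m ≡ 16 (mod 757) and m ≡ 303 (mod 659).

757⁻¹ mod 659: 757×464 ≡ 1 (mod 659), so 757⁻¹ ≡ 464.
m = 16 + 757×((303 − 16)×464 mod 659) = 16 + 757×50 = 37866.

37866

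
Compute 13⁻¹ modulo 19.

3

19 = 1*13 + 6
13 = 2*6 + 1
6 = 6*1 + 0
gcd(13, 19) = 1, so the inverse exists.
Bézout: 1 = −2*19 + 3*13.
So 13⁻¹ ≡ 3 (mod 19).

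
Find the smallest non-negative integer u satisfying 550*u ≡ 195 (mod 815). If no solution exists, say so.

70

gcd(550, 815) = 5, and 5 | 195, so solutions exist.
Divide through by 5: 110*u ≡ 39 mod 163.
110⁻¹ ≡ 123 (mod 163).
u ≡ 123*39 ≡ 70 (mod 163).
The smallest non-negative solution is u = 70.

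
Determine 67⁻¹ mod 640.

363

Apply the Euclidean algorithm and back-substitute:
640 = 9*67 + 37
67 = 1*37 + 30
37 = 1*30 + 7
30 = 4*7 + 2
7 = 3*2 + 1
2 = 2*1 + 0
gcd(67, 640) = 1, so the inverse exists.
Back-substitute for 1:
1 = 1*7 − 3*2
  = −3*30 + 13*7
  = 13*37 − 16*30
  = −16*67 + 29*37
  = 29*640 − 277*67
So 67⁻¹ ≡ −277 ≡ 363 (mod 640).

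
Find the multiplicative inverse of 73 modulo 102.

By the extended Euclidean algorithm:
102 = 1*73 + 29
73 = 2*29 + 15
29 = 1*15 + 14
15 = 1*14 + 1
14 = 14*1 + 0
gcd(73, 102) = 1, so the inverse exists.
Bézout: 1 = −5*102 + 7*73.
So 73⁻¹ ≡ 7 (mod 102).

7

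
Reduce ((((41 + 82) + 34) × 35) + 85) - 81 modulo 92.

71

41 + 82 = 123 ≡ 31 (mod 92)
31 + 34 = 65
65 × 35 = 2275 ≡ 67 (mod 92)
67 + 85 = 152 ≡ 60 (mod 92)
60 - 81 = -21 ≡ 71 (mod 92)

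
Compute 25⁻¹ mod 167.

167 = 6×25 + 17
25 = 1×17 + 8
17 = 2×8 + 1
8 = 8×1 + 0
gcd(25, 167) = 1, so the inverse exists.
Bézout: 1 = 3×167 − 20×25.
So 25⁻¹ ≡ −20 ≡ 147 (mod 167).

147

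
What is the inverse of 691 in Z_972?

972 = 1·691 + 281
691 = 2·281 + 129
281 = 2·129 + 23
129 = 5·23 + 14
23 = 1·14 + 9
14 = 1·9 + 5
9 = 1·5 + 4
5 = 1·4 + 1
4 = 4·1 + 0
gcd(691, 972) = 1, so the inverse exists.
Bézout: 1 = −150·972 + 211·691.
So 691⁻¹ ≡ 211 (mod 972).

211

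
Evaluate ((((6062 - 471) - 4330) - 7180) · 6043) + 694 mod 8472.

6062 - 471 = 5591
5591 - 4330 = 1261
1261 - 7180 = -5919 ≡ 2553 (mod 8472)
2553 · 6043 = 15427779 ≡ 267 (mod 8472)
267 + 694 = 961

961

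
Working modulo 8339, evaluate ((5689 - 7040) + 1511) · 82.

4781

5689 - 7040 = -1351 ≡ 6988 (mod 8339)
6988 + 1511 = 8499 ≡ 160 (mod 8339)
160 · 82 = 13120 ≡ 4781 (mod 8339)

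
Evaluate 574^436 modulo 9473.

436 in binary is 110110100, i.e. 436 = 256 + 128 + 32 + 16 + 4.
574^1 ≡ 574 (mod 9473)
574^2 ≡ 574^2 = 329476 ≡ 7394 (mod 9473)
574^4 ≡ 7394^2 = 54671236 ≡ 2553 (mod 9473)
574^8 ≡ 2553^2 = 6517809 ≡ 385 (mod 9473)
574^16 ≡ 385^2 = 148225 ≡ 6130 (mod 9473)
574^32 ≡ 6130^2 = 37576900 ≡ 6982 (mod 9473)
574^64 ≡ 6982^2 = 48748324 ≡ 266 (mod 9473)
574^128 ≡ 266^2 = 70756 ≡ 4445 (mod 9473)
574^256 ≡ 4445^2 = 19758025 ≡ 6820 (mod 9473)
574^436 = 574^256 × 574^128 × 574^32 × 574^16 × 574^4 ≡ 6820 × 4445 × 6982 × 6130 × 2553 (mod 9473).
Accumulate the product:
6820 × 4445 = 30314900 ≡ 1300
1300 × 6982 = 9076600 ≡ 1466
1466 × 6130 = 8986580 ≡ 6176
6176 × 2553 = 15767328 ≡ 4256

4256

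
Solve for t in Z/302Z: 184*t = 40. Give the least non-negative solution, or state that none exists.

79

gcd(184, 302) = 2, and 2 | 40, so solutions exist.
Divide through by 2: 92*t = 20 (mod 151).
92⁻¹ ≡ 87 (mod 151).
t ≡ 87*20 ≡ 79 (mod 151).
The smallest non-negative solution is t = 79.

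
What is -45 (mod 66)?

21

-45 = -1*66 + 21, so -45 ≡ 21 (mod 66).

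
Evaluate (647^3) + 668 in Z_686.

345

(647)^3 ≡ 363 (mod 686)
363 + 668 = 1031 ≡ 345 (mod 686)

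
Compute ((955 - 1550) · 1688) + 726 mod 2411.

1753

955 - 1550 = -595 ≡ 1816 (mod 2411)
1816 · 1688 = 3065408 ≡ 1027 (mod 2411)
1027 + 726 = 1753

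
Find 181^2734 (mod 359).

Using repeated squaring:
2734 in binary is 101010101110, i.e. 2734 = 2048 + 512 + 128 + 32 + 8 + 4 + 2.
181^1 ≡ 181 (mod 359)
181^2 ≡ 181^2 = 32761 ≡ 92 (mod 359)
181^4 ≡ 92^2 = 8464 ≡ 207 (mod 359)
181^8 ≡ 207^2 = 42849 ≡ 128 (mod 359)
181^16 ≡ 128^2 = 16384 ≡ 229 (mod 359)
181^32 ≡ 229^2 = 52441 ≡ 27 (mod 359)
181^64 ≡ 27^2 = 729 ≡ 11 (mod 359)
181^128 ≡ 11^2 = 121 (mod 359)
181^256 ≡ 121^2 = 14641 ≡ 281 (mod 359)
181^512 ≡ 281^2 = 78961 ≡ 340 (mod 359)
181^1024 ≡ 340^2 = 115600 ≡ 2 (mod 359)
181^2048 ≡ 2^2 = 4 (mod 359)
181^2734 = 181^2048 · 181^512 · 181^128 · 181^32 · 181^8 · 181^4 · 181^2 ≡ 4 · 340 · 121 · 27 · 128 · 207 · 92 (mod 359).
Accumulate the product:
4 · 340 = 1360 ≡ 283
283 · 121 = 34243 ≡ 138
138 · 27 = 3726 ≡ 136
136 · 128 = 17408 ≡ 176
176 · 207 = 36432 ≡ 173
173 · 92 = 15916 ≡ 120

120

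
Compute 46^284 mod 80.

16

By square-and-multiply:
46^1 ≡ 46 (mod 80)
46^2 ≡ 46^2 = 2116 ≡ 36 (mod 80)
46^4 ≡ 36^2 = 1296 ≡ 16 (mod 80)
46^8 ≡ 16^2 = 256 ≡ 16 (mod 80)
46^16 ≡ 16^2 = 256 ≡ 16 (mod 80)
46^32 ≡ 16^2 = 256 ≡ 16 (mod 80)
46^64 ≡ 16^2 = 256 ≡ 16 (mod 80)
46^128 ≡ 16^2 = 256 ≡ 16 (mod 80)
46^256 ≡ 16^2 = 256 ≡ 16 (mod 80)
46^284 = 46^256 * 46^16 * 46^8 * 46^4 ≡ 16 * 16 * 16 * 16 (mod 80).
Accumulate the product:
16 * 16 = 256 ≡ 16
16 * 16 = 256 ≡ 16
16 * 16 = 256 ≡ 16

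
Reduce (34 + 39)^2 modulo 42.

34 + 39 = 73 ≡ 31 (mod 42)
(31)^2 ≡ 37 (mod 42)

37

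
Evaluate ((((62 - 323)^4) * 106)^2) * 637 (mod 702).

0

62 - 323 = -261 ≡ 441 (mod 702)
(441)^4 ≡ 27 (mod 702)
27 * 106 = 2862 ≡ 54 (mod 702)
(54)^2 ≡ 108 (mod 702)
108 * 637 = 68796 ≡ 0 (mod 702)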